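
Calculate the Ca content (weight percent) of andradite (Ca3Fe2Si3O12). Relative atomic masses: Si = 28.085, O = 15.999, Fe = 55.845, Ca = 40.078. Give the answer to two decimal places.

23.66 weight percent

Molar mass of Ca3Fe2Si3O12: 3*40.078 + 2*55.845 + 3*28.085 + 12*15.999 = 508.167 g/mol.
Mass of Ca per formula unit: 3 × 40.078 = 120.234 g.
Weight fraction Ca = 120.234 / 508.167 = 0.2366.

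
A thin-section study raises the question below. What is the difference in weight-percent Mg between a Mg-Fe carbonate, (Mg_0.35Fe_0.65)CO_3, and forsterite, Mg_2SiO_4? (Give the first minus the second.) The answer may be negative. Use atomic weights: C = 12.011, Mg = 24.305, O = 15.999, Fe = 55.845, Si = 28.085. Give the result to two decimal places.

First mineral: 8.507 g Mg in 104.814 g formula = 8.12 wt% Mg.
Second mineral: 48.610 g Mg in 140.691 g formula = 34.55 wt% Mg.
8.12% − 34.55% gives a difference of -26.43 percentage points.

-26.43 percentage points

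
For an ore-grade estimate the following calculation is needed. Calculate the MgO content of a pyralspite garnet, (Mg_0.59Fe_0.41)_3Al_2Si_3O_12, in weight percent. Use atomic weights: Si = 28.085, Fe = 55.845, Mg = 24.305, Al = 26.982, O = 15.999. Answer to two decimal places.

16.14 wt%

Formula mass = 441.916 g/mol.
1.77 Mg → 1.7700 mol MgO per formula unit; M(MgO) = 40.304, so MgO mass = 71.338 g.
71.338/441.916 × 100 = 16.14 wt%.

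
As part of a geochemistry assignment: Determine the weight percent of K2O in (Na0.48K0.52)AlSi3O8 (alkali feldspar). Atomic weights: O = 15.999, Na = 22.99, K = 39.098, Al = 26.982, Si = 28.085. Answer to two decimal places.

M((Na0.48K0.52)AlSi3O8) = 270.595 g/mol; M(K2O) = 94.195 g/mol.
Moles K2O per formula unit = 0.52 K ÷ 2 = 0.2600.
K2O fraction = (0.2600 × 94.195) / 270.595 = 24.491/270.595 = 0.0905.

9.05 wt%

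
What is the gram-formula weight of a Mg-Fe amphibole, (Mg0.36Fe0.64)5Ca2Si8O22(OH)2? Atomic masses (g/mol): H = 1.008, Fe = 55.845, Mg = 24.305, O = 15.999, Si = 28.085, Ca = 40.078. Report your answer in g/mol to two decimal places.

The formula mass is the sum 1.80×24.305 + 3.20×55.845 + 2×40.078 + 8×28.085 + 24×15.999 + 2×1.008.

913.28 g/mol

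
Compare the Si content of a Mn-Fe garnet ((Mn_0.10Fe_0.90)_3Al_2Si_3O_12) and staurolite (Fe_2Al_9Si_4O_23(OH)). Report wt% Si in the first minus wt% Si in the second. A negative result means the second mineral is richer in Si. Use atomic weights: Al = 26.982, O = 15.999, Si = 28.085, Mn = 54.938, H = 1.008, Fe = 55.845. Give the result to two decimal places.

3.75 percentage points

M((Mn_0.10Fe_0.90)_3Al_2Si_3O_12) = 497.470 g/mol, so wt% Si = 84.255/497.470 × 100 = 16.94%.
M(Fe_2Al_9Si_4O_23(OH)) = 851.852 g/mol, so wt% Si = 112.340/851.852 × 100 = 13.19%.
16.94 − 13.19 = 3.75 pp.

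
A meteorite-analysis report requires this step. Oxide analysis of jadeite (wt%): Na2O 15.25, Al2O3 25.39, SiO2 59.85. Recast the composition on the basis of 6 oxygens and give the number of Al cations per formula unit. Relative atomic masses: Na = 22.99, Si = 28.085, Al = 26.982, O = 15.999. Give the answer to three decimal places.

1.001 Al apfu

15.25 wt% Na2O ÷ 61.979 g/mol = 0.24605 mol, giving 0.49210 Na and 0.24605 O.
25.39 wt% Al2O3 ÷ 101.961 g/mol = 0.24902 mol, giving 0.49804 Al and 0.74706 O.
59.85 wt% SiO2 ÷ 60.083 g/mol = 0.99612 mol, giving 0.99612 Si and 1.99224 O.
Oxygen sums to 2.98535; scaling by 6/2.98535 = 2.00981 puts the formula on 6 O.
Al: 0.49804 × 2.00981 = 1.001 atoms per formula unit.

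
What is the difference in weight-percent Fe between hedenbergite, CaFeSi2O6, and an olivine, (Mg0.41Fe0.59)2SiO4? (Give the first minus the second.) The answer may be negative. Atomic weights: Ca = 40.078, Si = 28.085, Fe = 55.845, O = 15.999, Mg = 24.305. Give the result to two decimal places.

First mineral: 55.845 g Fe in 248.087 g formula = 22.51 wt% Fe.
Second mineral: 65.897 g Fe in 177.908 g formula = 37.04 wt% Fe.
22.51% − 37.04% gives a difference of -14.53 percentage points.

-14.53 percentage points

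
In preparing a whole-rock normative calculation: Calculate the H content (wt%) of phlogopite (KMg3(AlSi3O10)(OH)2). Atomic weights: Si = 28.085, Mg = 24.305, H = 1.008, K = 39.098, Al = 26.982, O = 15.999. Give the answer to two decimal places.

Molar mass of KMg3(AlSi3O10)(OH)2: 1·39.098 + 3·24.305 + 1·26.982 + 3·28.085 + 12·15.999 + 2·1.008 = 417.254 g/mol.
Mass of H per formula unit: 2 × 1.008 = 2.016 g.
Weight fraction H = 2.016 / 417.254 = 0.0048.

0.48 wt%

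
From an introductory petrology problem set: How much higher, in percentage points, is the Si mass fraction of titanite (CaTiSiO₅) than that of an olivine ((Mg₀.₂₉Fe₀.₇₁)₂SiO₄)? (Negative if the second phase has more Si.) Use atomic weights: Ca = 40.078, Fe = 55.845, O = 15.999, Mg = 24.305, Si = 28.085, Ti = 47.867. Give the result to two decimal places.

-0.81 percentage points

M(CaTiSiO₅) = 196.025 g/mol, so wt% Si = 28.085/196.025 × 100 = 14.33%.
M((Mg₀.₂₉Fe₀.₇₁)₂SiO₄) = 185.478 g/mol, so wt% Si = 28.085/185.478 × 100 = 15.14%.
14.33 − 15.14 = -0.81 pp.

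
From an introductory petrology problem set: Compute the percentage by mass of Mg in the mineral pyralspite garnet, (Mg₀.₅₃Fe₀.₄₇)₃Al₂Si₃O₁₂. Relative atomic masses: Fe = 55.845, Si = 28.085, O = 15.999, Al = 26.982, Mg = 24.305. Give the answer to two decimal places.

Formula mass = 1.59*24.305 + 1.41*55.845 + 2*26.982 + 3*28.085 + 12*15.999 = 447.593 g/mol, of which 38.645 g is Mg.
So Mg makes up 38.645/447.593 = 0.0863 of the mass, i.e. 8.63%.

8.63 wt%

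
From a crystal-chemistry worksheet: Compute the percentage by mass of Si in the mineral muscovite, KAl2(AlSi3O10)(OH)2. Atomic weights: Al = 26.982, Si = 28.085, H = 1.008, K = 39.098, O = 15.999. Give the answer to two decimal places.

Formula mass = 1*39.098 + 3*26.982 + 3*28.085 + 12*15.999 + 2*1.008 = 398.303 g/mol, of which 84.255 g is Si.
So Si makes up 84.255/398.303 = 0.2115 of the mass, i.e. 21.15%.

21.15 weight percent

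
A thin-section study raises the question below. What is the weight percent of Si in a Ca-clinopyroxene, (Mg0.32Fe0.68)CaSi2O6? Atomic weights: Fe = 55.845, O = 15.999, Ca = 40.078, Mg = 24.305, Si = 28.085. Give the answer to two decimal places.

23.60 mass %

Formula mass = 0.32×24.305 + 0.68×55.845 + 1×40.078 + 2×28.085 + 6×15.999 = 237.994 g/mol, of which 56.170 g is Si.
So Si makes up 56.170/237.994 = 0.2360 of the mass, i.e. 23.60%.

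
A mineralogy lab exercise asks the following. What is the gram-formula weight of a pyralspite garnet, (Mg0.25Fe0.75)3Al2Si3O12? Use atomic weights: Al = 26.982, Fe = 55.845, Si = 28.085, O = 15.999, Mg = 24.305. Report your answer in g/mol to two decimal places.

474.09 g/mol

M = 0.75(24.305) + 2.25(55.845) + 2(26.982) + 3(28.085) + 12(15.999)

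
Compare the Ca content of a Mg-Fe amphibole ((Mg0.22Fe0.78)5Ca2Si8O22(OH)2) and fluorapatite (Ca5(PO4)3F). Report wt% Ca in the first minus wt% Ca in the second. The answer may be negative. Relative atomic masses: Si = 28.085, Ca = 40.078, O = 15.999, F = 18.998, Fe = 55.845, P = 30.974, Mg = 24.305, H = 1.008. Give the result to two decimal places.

-31.17 percentage points

Ca in (Mg0.22Fe0.78)5Ca2Si8O22(OH)2: molar mass 935.359 g/mol; 2×40.078 = 80.156 g → 8.57 wt%.
Ca in Ca5(PO4)3F: molar mass 504.298 g/mol; 5×40.078 = 200.390 g → 39.74 wt%.
Difference = 8.57 − 39.74 = -31.17 percentage points.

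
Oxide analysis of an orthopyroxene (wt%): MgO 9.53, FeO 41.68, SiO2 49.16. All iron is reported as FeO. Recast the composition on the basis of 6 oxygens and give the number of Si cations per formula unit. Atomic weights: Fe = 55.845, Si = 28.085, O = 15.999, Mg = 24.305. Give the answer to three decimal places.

9.53 wt% MgO ÷ 40.304 g/mol = 0.23645 mol, giving 0.23645 Mg and 0.23645 O.
41.68 wt% FeO ÷ 71.844 g/mol = 0.58015 mol, giving 0.58015 Fe and 0.58015 O.
49.16 wt% SiO2 ÷ 60.083 g/mol = 0.81820 mol, giving 0.81820 Si and 1.63640 O.
Oxygen sums to 2.45300; scaling by 6/2.45300 = 2.44598 puts the formula on 6 O.
Si: 0.81820 × 2.44598 = 2.001 atoms per formula unit.

2.001 Si apfu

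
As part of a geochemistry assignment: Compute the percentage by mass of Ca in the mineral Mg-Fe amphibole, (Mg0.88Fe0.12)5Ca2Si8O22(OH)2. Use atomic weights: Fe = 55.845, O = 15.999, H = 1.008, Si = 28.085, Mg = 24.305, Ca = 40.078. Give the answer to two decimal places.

9.64 wt%

Molar mass of (Mg0.88Fe0.12)5Ca2Si8O22(OH)2: 4.40*24.305 + 0.60*55.845 + 2*40.078 + 8*28.085 + 24*15.999 + 2*1.008 = 831.277 g/mol.
Mass of Ca per formula unit: 2 × 40.078 = 80.156 g.
Weight fraction Ca = 80.156 / 831.277 = 0.0964.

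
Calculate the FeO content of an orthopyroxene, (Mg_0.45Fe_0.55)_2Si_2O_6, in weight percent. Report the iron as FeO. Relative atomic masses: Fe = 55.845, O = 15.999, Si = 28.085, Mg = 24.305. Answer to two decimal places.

M((Mg_0.45Fe_0.55)_2Si_2O_6) = 235.468 g/mol; M(FeO) = 71.844 g/mol.
Moles FeO per formula unit = 1.10 Fe ÷ 1 = 1.1000.
FeO fraction = (1.1000 × 71.844) / 235.468 = 79.028/235.468 = 0.3356.

33.56 wt%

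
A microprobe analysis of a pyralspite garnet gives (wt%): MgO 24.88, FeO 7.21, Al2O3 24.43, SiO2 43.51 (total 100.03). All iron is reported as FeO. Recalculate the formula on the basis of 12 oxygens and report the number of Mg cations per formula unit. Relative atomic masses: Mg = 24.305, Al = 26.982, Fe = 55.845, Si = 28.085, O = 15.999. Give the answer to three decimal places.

2.568 Mg apfu

MgO: 24.88/40.304 = 0.61731 mol → 0.61731 mol Mg, 0.61731 mol O.
FeO: 7.21/71.844 = 0.10036 mol → 0.10036 mol Fe, 0.10036 mol O.
Al2O3: 24.43/101.961 = 0.23960 mol → 0.47920 mol Al, 0.71880 mol O.
SiO2: 43.51/60.083 = 0.72416 mol → 0.72416 mol Si, 1.44832 mol O.
Total oxygen = 2.88479 mol. Normalization factor = 12/2.88479 = 4.15975.
Mg per 12 O = 0.61731 × 4.15975 = 2.568.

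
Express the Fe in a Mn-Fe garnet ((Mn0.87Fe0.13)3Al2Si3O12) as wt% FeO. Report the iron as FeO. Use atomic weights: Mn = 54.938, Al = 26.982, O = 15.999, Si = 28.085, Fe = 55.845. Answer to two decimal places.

5.66 wt%

Formula mass = 495.375 g/mol.
0.39 Fe → 0.3900 mol FeO per formula unit; M(FeO) = 71.844, so FeO mass = 28.019 g.
28.019/495.375 × 100 = 5.66 wt%.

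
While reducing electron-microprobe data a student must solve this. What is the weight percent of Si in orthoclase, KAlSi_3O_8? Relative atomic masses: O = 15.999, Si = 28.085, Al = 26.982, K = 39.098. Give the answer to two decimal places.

30.27 wt%

M(KAlSi_3O_8) = 278.327 g/mol.
Si contributes 3 × 28.085 = 84.255 g per mole.
84.255/278.327 = 0.3027 → 30.27%.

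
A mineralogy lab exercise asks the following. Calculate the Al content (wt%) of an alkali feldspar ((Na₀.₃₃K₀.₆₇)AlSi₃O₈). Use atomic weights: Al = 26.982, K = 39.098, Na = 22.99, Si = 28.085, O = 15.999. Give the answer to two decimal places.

Formula mass = 0.33·22.99 + 0.67·39.098 + 1·26.982 + 3·28.085 + 8·15.999 = 273.011 g/mol, of which 26.982 g is Al.
So Al makes up 26.982/273.011 = 0.0988 of the mass, i.e. 9.88%.

9.88 wt%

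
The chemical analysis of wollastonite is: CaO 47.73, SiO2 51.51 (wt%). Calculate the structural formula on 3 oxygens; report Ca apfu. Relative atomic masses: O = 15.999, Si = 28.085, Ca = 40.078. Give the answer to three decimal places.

47.73 wt% CaO ÷ 56.077 g/mol = 0.85115 mol, giving 0.85115 Ca and 0.85115 O.
51.51 wt% SiO2 ÷ 60.083 g/mol = 0.85731 mol, giving 0.85731 Si and 1.71462 O.
Oxygen sums to 2.56577; scaling by 3/2.56577 = 1.16924 puts the formula on 3 O.
Ca: 0.85115 × 1.16924 = 0.995 atoms per formula unit.

0.995 Ca apfu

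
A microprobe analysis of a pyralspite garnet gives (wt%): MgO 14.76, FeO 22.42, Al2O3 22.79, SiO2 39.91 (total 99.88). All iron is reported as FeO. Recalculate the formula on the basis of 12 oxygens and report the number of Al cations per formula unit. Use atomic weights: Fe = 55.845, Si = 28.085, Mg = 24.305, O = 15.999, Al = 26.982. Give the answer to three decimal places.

2.004 Al apfu

MgO: 14.76/40.304 = 0.36622 mol → 0.36622 mol Mg, 0.36622 mol O.
FeO: 22.42/71.844 = 0.31207 mol → 0.31207 mol Fe, 0.31207 mol O.
Al2O3: 22.79/101.961 = 0.22352 mol → 0.44704 mol Al, 0.67056 mol O.
SiO2: 39.91/60.083 = 0.66425 mol → 0.66425 mol Si, 1.32850 mol O.
Total oxygen = 2.67735 mol. Normalization factor = 12/2.67735 = 4.48204.
Al per 12 O = 0.44704 × 4.48204 = 2.004.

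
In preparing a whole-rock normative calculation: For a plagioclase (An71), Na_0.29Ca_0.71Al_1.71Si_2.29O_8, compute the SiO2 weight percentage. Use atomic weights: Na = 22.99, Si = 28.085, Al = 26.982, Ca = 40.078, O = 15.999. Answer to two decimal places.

50.29 wt%

Formula mass = 273.568 g/mol.
2.29 Si → 2.2900 mol SiO2 per formula unit; M(SiO2) = 60.083, so SiO2 mass = 137.590 g.
137.590/273.568 × 100 = 50.29 wt%.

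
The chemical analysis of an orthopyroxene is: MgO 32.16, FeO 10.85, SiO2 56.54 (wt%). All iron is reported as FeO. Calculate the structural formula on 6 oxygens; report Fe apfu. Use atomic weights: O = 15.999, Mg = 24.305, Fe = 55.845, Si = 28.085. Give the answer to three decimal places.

32.16 wt% MgO ÷ 40.304 g/mol = 0.79794 mol, giving 0.79794 Mg and 0.79794 O.
10.85 wt% FeO ÷ 71.844 g/mol = 0.15102 mol, giving 0.15102 Fe and 0.15102 O.
56.54 wt% SiO2 ÷ 60.083 g/mol = 0.94103 mol, giving 0.94103 Si and 1.88206 O.
Oxygen sums to 2.83102; scaling by 6/2.83102 = 2.11938 puts the formula on 6 O.
Fe: 0.15102 × 2.11938 = 0.320 atoms per formula unit.

0.320 Fe apfu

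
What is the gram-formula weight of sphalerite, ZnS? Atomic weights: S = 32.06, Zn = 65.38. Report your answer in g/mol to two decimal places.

The formula mass is the sum 1(65.38) + 1(32.06).

97.44 g/mol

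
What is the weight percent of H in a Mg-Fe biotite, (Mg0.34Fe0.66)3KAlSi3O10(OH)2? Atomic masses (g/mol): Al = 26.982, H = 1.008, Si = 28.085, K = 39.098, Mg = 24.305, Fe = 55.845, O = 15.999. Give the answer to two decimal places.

0.42 mass %

Molar mass of (Mg0.34Fe0.66)3KAlSi3O10(OH)2: 1.02×24.305 + 1.98×55.845 + 1×39.098 + 1×26.982 + 3×28.085 + 12×15.999 + 2×1.008 = 479.703 g/mol.
Mass of H per formula unit: 2 × 1.008 = 2.016 g.
Weight fraction H = 2.016 / 479.703 = 0.0042.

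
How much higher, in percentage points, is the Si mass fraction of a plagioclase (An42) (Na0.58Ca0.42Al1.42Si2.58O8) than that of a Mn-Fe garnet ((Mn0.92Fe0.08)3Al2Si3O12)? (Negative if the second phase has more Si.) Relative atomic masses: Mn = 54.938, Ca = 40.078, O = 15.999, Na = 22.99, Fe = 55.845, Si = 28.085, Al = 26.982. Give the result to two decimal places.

M(Na0.58Ca0.42Al1.42Si2.58O8) = 268.933 g/mol, so wt% Si = 72.459/268.933 × 100 = 26.94%.
M((Mn0.92Fe0.08)3Al2Si3O12) = 495.239 g/mol, so wt% Si = 84.255/495.239 × 100 = 17.01%.
26.94 − 17.01 = 9.93 pp.

9.93 percentage points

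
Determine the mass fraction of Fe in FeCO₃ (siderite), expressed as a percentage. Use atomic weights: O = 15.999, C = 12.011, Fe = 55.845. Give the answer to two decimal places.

48.20 mass %

Molar mass of FeCO₃: 1×55.845 + 1×12.011 + 3×15.999 = 115.853 g/mol.
Mass of Fe per formula unit: 1 × 55.845 = 55.845 g.
Weight fraction Fe = 55.845 / 115.853 = 0.4820.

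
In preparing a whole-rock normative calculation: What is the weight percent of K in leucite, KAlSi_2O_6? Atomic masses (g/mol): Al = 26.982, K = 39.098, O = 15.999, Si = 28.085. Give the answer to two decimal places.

Formula mass = 1×39.098 + 1×26.982 + 2×28.085 + 6×15.999 = 218.244 g/mol, of which 39.098 g is K.
So K makes up 39.098/218.244 = 0.1791 of the mass, i.e. 17.91%.

17.91 weight percent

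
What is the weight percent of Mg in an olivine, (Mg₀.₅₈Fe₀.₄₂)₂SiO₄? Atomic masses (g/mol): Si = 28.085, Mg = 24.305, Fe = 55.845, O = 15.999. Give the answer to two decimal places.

16.86 wt%

Molar mass of (Mg₀.₅₈Fe₀.₄₂)₂SiO₄: 1.16*24.305 + 0.84*55.845 + 1*28.085 + 4*15.999 = 167.185 g/mol.
Mass of Mg per formula unit: 1.16 × 24.305 = 28.194 g.
Weight fraction Mg = 28.194 / 167.185 = 0.1686.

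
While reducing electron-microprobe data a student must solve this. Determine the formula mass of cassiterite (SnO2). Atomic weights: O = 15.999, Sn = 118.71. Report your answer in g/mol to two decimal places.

The formula mass is the sum 1(118.71) + 2(15.999).

150.71 g/mol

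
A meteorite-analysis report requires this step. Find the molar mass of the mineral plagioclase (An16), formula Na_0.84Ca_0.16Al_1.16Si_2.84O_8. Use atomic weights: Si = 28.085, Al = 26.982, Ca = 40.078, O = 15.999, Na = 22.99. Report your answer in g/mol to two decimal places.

264.78 g/mol

Na: 0.84 × 22.99 = 19.3116
Ca: 0.16 × 40.078 = 6.4125
Al: 1.16 × 26.982 = 31.2991
Si: 2.84 × 28.085 = 79.7614
O: 8 × 15.999 = 127.9920
Summing the contributions gives the formula mass.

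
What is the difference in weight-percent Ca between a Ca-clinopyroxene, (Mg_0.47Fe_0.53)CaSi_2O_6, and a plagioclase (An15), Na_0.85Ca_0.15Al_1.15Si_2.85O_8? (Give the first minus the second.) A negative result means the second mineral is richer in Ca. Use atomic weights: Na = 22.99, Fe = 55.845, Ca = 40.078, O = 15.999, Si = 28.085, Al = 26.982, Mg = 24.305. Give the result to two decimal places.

14.91 percentage points

Ca in (Mg_0.47Fe_0.53)CaSi_2O_6: molar mass 233.263 g/mol; 1×40.078 = 40.078 g → 17.18 wt%.
Ca in Na_0.85Ca_0.15Al_1.15Si_2.85O_8: molar mass 264.617 g/mol; 0.15×40.078 = 6.012 g → 2.27 wt%.
Difference = 17.18 − 2.27 = 14.91 percentage points.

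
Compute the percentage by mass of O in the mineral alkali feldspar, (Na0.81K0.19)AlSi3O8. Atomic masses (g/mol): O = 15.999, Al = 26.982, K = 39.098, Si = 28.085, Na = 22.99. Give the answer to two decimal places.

M((Na0.81K0.19)AlSi3O8) = 265.280 g/mol.
O contributes 8 × 15.999 = 127.992 g per mole.
127.992/265.280 = 0.4825 → 48.25%.

48.25 mass %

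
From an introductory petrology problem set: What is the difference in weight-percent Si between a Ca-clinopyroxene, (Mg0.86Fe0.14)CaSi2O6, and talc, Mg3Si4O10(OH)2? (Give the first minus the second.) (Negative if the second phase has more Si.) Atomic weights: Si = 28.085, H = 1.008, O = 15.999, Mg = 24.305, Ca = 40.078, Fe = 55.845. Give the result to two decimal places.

First mineral: 56.170 g Si in 220.963 g formula = 25.42 wt% Si.
Second mineral: 112.340 g Si in 379.259 g formula = 29.62 wt% Si.
25.42% − 29.62% gives a difference of -4.20 percentage points.

-4.20 percentage points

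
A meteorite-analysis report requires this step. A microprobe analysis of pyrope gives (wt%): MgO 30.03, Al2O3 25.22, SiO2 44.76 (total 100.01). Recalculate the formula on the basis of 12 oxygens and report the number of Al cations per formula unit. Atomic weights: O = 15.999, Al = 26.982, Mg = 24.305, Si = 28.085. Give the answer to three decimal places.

1.994 Al apfu

MgO (M=40.304): mol = 0.74509; Mg = 0.74509, O = 0.74509.
Al2O3 (M=101.961): mol = 0.24735; Al = 0.49470, O = 0.74205.
SiO2 (M=60.083): mol = 0.74497; Si = 0.74497, O = 1.48994.
ΣO = 2.97708; factor = 12/ΣO = 4.03080.
Al apfu = 0.49470 × 4.03080 = 1.994.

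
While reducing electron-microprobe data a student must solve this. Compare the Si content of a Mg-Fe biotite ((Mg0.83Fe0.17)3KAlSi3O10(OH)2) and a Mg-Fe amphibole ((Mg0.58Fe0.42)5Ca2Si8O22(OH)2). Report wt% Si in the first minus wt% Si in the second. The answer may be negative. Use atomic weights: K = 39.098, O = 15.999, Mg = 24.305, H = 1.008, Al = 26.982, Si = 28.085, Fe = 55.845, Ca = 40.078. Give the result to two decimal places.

-6.13 percentage points

M((Mg0.83Fe0.17)3KAlSi3O10(OH)2) = 433.339 g/mol, so wt% Si = 84.255/433.339 × 100 = 19.44%.
M((Mg0.58Fe0.42)5Ca2Si8O22(OH)2) = 878.587 g/mol, so wt% Si = 224.680/878.587 × 100 = 25.57%.
19.44 − 25.57 = -6.13 pp.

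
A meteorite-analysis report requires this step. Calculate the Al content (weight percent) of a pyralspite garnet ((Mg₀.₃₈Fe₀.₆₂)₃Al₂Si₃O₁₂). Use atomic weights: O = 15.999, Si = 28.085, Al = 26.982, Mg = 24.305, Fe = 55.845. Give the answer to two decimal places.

Formula mass = 1.14×24.305 + 1.86×55.845 + 2×26.982 + 3×28.085 + 12×15.999 = 461.786 g/mol, of which 53.964 g is Al.
So Al makes up 53.964/461.786 = 0.1169 of the mass, i.e. 11.69%.

11.69 weight percent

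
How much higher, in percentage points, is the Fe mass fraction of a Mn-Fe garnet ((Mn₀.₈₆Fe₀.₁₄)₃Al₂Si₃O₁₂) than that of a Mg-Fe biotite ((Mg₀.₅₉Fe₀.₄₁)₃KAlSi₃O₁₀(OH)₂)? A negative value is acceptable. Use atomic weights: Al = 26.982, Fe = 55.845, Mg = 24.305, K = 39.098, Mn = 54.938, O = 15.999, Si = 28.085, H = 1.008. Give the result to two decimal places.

-10.33 percentage points

M((Mn₀.₈₆Fe₀.₁₄)₃Al₂Si₃O₁₂) = 495.402 g/mol, so wt% Fe = 23.455/495.402 × 100 = 4.73%.
M((Mg₀.₅₉Fe₀.₄₁)₃KAlSi₃O₁₀(OH)₂) = 456.048 g/mol, so wt% Fe = 68.689/456.048 × 100 = 15.06%.
4.73 − 15.06 = -10.33 pp.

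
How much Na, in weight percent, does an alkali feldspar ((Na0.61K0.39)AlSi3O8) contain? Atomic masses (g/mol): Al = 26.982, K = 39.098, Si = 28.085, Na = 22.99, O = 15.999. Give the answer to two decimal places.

5.22 weight percent

Formula mass = 0.61·22.99 + 0.39·39.098 + 1·26.982 + 3·28.085 + 8·15.999 = 268.501 g/mol, of which 14.024 g is Na.
So Na makes up 14.024/268.501 = 0.0522 of the mass, i.e. 5.22%.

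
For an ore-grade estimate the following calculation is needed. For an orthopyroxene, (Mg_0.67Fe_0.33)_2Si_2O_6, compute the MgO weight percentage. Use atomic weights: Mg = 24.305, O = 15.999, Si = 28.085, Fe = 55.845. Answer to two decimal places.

24.37 wt%

Molar mass of (Mg_0.67Fe_0.33)_2Si_2O_6 = 1.34*24.305 + 0.66*55.845 + 2*28.085 + 6*15.999 = 221.590 g/mol.
Each formula unit contains 1.34 Mg, equivalent to 1.34/1 = 1.3400 mol MgO.
M(MgO) = 1×24.305 + 1×15.999 = 40.304 g/mol.
Mass of MgO per formula unit = 1.3400 × 40.304 = 54.007 g.
MgO wt% = 54.007 / 221.590 × 100 = 24.37%.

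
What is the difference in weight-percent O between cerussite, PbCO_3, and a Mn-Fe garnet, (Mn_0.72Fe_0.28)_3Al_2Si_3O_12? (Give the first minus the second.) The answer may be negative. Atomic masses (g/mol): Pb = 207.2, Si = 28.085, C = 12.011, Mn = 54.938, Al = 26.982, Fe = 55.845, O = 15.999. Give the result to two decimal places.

M(PbCO_3) = 267.208 g/mol, so wt% O = 47.997/267.208 × 100 = 17.96%.
M((Mn_0.72Fe_0.28)_3Al_2Si_3O_12) = 495.783 g/mol, so wt% O = 191.988/495.783 × 100 = 38.72%.
17.96 − 38.72 = -20.76 pp.

-20.76 percentage points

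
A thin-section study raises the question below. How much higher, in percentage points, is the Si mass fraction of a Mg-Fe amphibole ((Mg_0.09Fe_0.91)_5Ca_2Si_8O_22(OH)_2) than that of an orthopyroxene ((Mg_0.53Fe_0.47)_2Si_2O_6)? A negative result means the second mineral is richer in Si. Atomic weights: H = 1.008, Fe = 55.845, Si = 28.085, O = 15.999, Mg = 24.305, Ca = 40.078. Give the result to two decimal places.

Si in (Mg_0.09Fe_0.91)_5Ca_2Si_8O_22(OH)_2: molar mass 955.860 g/mol; 8×28.085 = 224.680 g → 23.51 wt%.
Si in (Mg_0.53Fe_0.47)_2Si_2O_6: molar mass 230.422 g/mol; 2×28.085 = 56.170 g → 24.38 wt%.
Difference = 23.51 − 24.38 = -0.87 percentage points.

-0.87 percentage points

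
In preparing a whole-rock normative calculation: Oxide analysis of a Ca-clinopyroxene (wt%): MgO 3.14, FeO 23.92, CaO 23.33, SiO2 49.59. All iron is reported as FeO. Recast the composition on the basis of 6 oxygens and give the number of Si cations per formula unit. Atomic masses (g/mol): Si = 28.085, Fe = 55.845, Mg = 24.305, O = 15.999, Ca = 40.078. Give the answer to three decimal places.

3.14 wt% MgO ÷ 40.304 g/mol = 0.07791 mol, giving 0.07791 Mg and 0.07791 O.
23.92 wt% FeO ÷ 71.844 g/mol = 0.33294 mol, giving 0.33294 Fe and 0.33294 O.
23.33 wt% CaO ÷ 56.077 g/mol = 0.41604 mol, giving 0.41604 Ca and 0.41604 O.
49.59 wt% SiO2 ÷ 60.083 g/mol = 0.82536 mol, giving 0.82536 Si and 1.65072 O.
Oxygen sums to 2.47761; scaling by 6/2.47761 = 2.42169 puts the formula on 6 O.
Si: 0.82536 × 2.42169 = 1.999 atoms per formula unit.

1.999 Si apfu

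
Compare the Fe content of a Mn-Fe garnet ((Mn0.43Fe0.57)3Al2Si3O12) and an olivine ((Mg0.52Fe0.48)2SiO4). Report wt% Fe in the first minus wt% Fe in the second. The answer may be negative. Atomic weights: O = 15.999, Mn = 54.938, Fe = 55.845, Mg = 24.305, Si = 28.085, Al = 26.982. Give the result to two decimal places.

M((Mn0.43Fe0.57)3Al2Si3O12) = 496.572 g/mol, so wt% Fe = 95.495/496.572 × 100 = 19.23%.
M((Mg0.52Fe0.48)2SiO4) = 170.969 g/mol, so wt% Fe = 53.611/170.969 × 100 = 31.36%.
19.23 − 31.36 = -12.13 pp.

-12.13 percentage points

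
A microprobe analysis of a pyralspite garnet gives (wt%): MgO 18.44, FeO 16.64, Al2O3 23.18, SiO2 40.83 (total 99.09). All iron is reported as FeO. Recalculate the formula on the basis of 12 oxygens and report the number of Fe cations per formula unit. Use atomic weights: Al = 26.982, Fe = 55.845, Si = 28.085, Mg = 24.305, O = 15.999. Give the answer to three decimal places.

1.018 Fe apfu

18.44 wt% MgO ÷ 40.304 g/mol = 0.45752 mol, giving 0.45752 Mg and 0.45752 O.
16.64 wt% FeO ÷ 71.844 g/mol = 0.23161 mol, giving 0.23161 Fe and 0.23161 O.
23.18 wt% Al2O3 ÷ 101.961 g/mol = 0.22734 mol, giving 0.45468 Al and 0.68202 O.
40.83 wt% SiO2 ÷ 60.083 g/mol = 0.67956 mol, giving 0.67956 Si and 1.35912 O.
Oxygen sums to 2.73027; scaling by 12/2.73027 = 4.39517 puts the formula on 12 O.
Fe: 0.23161 × 4.39517 = 1.018 atoms per formula unit.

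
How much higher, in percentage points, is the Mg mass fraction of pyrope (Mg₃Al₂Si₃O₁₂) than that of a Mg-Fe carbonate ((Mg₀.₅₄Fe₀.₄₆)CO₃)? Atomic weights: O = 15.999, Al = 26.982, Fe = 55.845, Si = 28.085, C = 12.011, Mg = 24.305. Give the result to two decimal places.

4.81 percentage points

M(Mg₃Al₂Si₃O₁₂) = 403.122 g/mol, so wt% Mg = 72.915/403.122 × 100 = 18.09%.
M((Mg₀.₅₄Fe₀.₄₆)CO₃) = 98.821 g/mol, so wt% Mg = 13.125/98.821 × 100 = 13.28%.
18.09 − 13.28 = 4.81 pp.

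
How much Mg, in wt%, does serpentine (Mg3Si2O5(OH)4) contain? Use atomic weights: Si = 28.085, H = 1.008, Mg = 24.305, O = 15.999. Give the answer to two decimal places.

M(Mg3Si2O5(OH)4) = 277.108 g/mol.
Mg contributes 3 × 24.305 = 72.915 g per mole.
72.915/277.108 = 0.2631 → 26.31%.

26.31 wt%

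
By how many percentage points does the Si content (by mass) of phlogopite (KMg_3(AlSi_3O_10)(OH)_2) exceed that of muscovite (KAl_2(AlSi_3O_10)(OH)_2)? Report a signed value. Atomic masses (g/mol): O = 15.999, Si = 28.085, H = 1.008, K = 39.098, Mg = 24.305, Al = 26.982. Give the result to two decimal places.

M(KMg_3(AlSi_3O_10)(OH)_2) = 417.254 g/mol, so wt% Si = 84.255/417.254 × 100 = 20.19%.
M(KAl_2(AlSi_3O_10)(OH)_2) = 398.303 g/mol, so wt% Si = 84.255/398.303 × 100 = 21.15%.
20.19 − 21.15 = -0.96 pp.

-0.96 percentage points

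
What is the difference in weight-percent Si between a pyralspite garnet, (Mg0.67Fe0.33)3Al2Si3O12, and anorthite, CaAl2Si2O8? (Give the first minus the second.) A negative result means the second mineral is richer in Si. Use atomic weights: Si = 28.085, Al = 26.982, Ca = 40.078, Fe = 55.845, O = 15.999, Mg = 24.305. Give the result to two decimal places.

-0.79 percentage points

Si in (Mg0.67Fe0.33)3Al2Si3O12: molar mass 434.347 g/mol; 3×28.085 = 84.255 g → 19.40 wt%.
Si in CaAl2Si2O8: molar mass 278.204 g/mol; 2×28.085 = 56.170 g → 20.19 wt%.
Difference = 19.40 − 20.19 = -0.79 percentage points.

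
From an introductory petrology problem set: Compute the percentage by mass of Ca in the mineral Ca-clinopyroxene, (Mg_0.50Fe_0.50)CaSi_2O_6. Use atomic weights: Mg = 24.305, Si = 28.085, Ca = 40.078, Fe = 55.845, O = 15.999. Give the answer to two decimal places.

M((Mg_0.50Fe_0.50)CaSi_2O_6) = 232.317 g/mol.
Ca contributes 1 × 40.078 = 40.078 g per mole.
40.078/232.317 = 0.1725 → 17.25%.

17.25 mass %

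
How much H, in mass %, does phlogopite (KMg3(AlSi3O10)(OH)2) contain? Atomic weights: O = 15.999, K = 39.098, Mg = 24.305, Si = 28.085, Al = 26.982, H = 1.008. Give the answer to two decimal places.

0.48 mass %

Formula mass = 1*39.098 + 3*24.305 + 1*26.982 + 3*28.085 + 12*15.999 + 2*1.008 = 417.254 g/mol, of which 2.016 g is H.
So H makes up 2.016/417.254 = 0.0048 of the mass, i.e. 0.48%.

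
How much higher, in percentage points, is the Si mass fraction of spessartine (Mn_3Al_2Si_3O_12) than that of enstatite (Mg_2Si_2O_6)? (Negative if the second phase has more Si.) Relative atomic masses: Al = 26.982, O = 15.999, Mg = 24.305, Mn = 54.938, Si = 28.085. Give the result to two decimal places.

First mineral: 84.255 g Si in 495.021 g formula = 17.02 wt% Si.
Second mineral: 56.170 g Si in 200.774 g formula = 27.98 wt% Si.
17.02% − 27.98% gives a difference of -10.96 percentage points.

-10.96 percentage points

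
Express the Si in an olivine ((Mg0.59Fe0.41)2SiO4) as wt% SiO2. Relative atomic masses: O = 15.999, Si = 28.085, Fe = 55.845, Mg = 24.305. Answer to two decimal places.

M((Mg0.59Fe0.41)2SiO4) = 166.554 g/mol; M(SiO2) = 60.083 g/mol.
Moles SiO2 per formula unit = 1 Si ÷ 1 = 1.0000.
SiO2 fraction = (1.0000 × 60.083) / 166.554 = 60.083/166.554 = 0.3607.

36.07 wt%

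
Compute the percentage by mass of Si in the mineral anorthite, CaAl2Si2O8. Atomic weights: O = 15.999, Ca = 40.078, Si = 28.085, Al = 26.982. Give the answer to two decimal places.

Formula mass = 1*40.078 + 2*26.982 + 2*28.085 + 8*15.999 = 278.204 g/mol, of which 56.170 g is Si.
So Si makes up 56.170/278.204 = 0.2019 of the mass, i.e. 20.19%.

20.19 weight percent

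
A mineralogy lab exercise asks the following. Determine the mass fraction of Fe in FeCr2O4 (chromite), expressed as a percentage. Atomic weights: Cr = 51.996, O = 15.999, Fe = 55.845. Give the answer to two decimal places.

24.95 wt%

M(FeCr2O4) = 223.833 g/mol.
Fe contributes 1 × 55.845 = 55.845 g per mole.
55.845/223.833 = 0.2495 → 24.95%.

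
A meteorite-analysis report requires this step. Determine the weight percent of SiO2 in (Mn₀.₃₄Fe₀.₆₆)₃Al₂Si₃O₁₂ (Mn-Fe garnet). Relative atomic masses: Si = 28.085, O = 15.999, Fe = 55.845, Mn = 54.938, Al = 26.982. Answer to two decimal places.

Formula mass = 496.817 g/mol.
3 Si → 3.0000 mol SiO2 per formula unit; M(SiO2) = 60.083, so SiO2 mass = 180.249 g.
180.249/496.817 × 100 = 36.28 wt%.

36.28 wt%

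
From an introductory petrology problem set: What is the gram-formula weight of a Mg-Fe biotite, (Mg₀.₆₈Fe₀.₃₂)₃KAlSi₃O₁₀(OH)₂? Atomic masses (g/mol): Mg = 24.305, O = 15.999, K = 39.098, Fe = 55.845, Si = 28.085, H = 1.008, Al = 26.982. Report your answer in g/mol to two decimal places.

447.53 g/mol

M = 2.04×24.305 + 0.96×55.845 + 1×39.098 + 1×26.982 + 3×28.085 + 12×15.999 + 2×1.008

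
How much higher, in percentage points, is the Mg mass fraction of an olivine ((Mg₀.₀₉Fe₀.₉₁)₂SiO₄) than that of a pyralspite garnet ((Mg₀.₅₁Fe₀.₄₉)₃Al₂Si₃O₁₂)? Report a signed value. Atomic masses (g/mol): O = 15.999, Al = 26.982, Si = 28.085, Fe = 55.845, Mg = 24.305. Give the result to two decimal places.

M((Mg₀.₀₉Fe₀.₉₁)₂SiO₄) = 198.094 g/mol, so wt% Mg = 4.375/198.094 × 100 = 2.21%.
M((Mg₀.₅₁Fe₀.₄₉)₃Al₂Si₃O₁₂) = 449.486 g/mol, so wt% Mg = 37.187/449.486 × 100 = 8.27%.
2.21 − 8.27 = -6.06 pp.

-6.06 percentage points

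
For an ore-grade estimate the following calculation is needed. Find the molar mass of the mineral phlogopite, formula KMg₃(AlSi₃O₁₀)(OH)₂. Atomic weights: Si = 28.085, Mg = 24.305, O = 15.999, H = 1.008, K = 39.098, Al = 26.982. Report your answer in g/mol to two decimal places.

417.25 g/mol

K: 1 × 39.098 = 39.0980
Mg: 3 × 24.305 = 72.9150
Al: 1 × 26.982 = 26.9820
Si: 3 × 28.085 = 84.2550
O: 12 × 15.999 = 191.9880
H: 2 × 1.008 = 2.0160
Summing the contributions gives the formula mass.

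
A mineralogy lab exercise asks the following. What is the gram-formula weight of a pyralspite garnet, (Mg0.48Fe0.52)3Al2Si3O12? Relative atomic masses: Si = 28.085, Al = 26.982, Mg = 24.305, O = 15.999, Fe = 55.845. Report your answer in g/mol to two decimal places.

M = 1.44·24.305 + 1.56·55.845 + 2·26.982 + 3·28.085 + 12·15.999

452.32 g/mol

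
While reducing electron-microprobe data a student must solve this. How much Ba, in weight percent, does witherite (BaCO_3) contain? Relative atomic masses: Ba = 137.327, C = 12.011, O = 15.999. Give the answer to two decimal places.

69.59 weight percent

M(BaCO_3) = 197.335 g/mol.
Ba contributes 1 × 137.327 = 137.327 g per mole.
137.327/197.335 = 0.6959 → 69.59%.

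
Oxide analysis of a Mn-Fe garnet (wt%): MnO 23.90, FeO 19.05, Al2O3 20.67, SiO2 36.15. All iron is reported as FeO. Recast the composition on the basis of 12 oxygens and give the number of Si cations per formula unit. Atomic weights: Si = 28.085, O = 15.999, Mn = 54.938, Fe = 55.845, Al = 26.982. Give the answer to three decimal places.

MnO: 23.90/70.937 = 0.33692 mol → 0.33692 mol Mn, 0.33692 mol O.
FeO: 19.05/71.844 = 0.26516 mol → 0.26516 mol Fe, 0.26516 mol O.
Al2O3: 20.67/101.961 = 0.20272 mol → 0.40544 mol Al, 0.60816 mol O.
SiO2: 36.15/60.083 = 0.60167 mol → 0.60167 mol Si, 1.20334 mol O.
Total oxygen = 2.41358 mol. Normalization factor = 12/2.41358 = 4.97187.
Si per 12 O = 0.60167 × 4.97187 = 2.991.

2.991 Si apfu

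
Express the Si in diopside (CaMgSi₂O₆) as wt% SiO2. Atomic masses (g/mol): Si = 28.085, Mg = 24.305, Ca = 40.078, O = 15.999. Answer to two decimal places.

M(CaMgSi₂O₆) = 216.547 g/mol; M(SiO2) = 60.083 g/mol.
Moles SiO2 per formula unit = 2 Si ÷ 1 = 2.0000.
SiO2 fraction = (2.0000 × 60.083) / 216.547 = 120.166/216.547 = 0.5549.

55.49 wt%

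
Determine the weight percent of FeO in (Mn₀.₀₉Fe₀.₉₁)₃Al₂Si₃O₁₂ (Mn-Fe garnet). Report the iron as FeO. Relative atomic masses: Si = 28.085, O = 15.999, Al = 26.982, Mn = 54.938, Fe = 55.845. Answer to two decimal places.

39.42 wt%

M((Mn₀.₀₉Fe₀.₉₁)₃Al₂Si₃O₁₂) = 497.497 g/mol; M(FeO) = 71.844 g/mol.
Moles FeO per formula unit = 2.73 Fe ÷ 1 = 2.7300.
FeO fraction = (2.7300 × 71.844) / 497.497 = 196.134/497.497 = 0.3942.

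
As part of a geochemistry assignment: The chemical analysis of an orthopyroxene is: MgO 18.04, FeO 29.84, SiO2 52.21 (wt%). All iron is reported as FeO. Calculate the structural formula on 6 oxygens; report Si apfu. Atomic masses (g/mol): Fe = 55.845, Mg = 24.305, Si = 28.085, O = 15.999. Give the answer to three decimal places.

2.005 Si apfu

MgO (M=40.304): mol = 0.44760; Mg = 0.44760, O = 0.44760.
FeO (M=71.844): mol = 0.41534; Fe = 0.41534, O = 0.41534.
SiO2 (M=60.083): mol = 0.86896; Si = 0.86896, O = 1.73792.
ΣO = 2.60086; factor = 6/ΣO = 2.30693.
Si apfu = 0.86896 × 2.30693 = 2.005.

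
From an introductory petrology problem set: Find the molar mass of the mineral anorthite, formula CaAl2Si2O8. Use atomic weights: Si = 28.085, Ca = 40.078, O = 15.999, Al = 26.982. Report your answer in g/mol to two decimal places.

Ca: 1 × 40.078 = 40.0780
Al: 2 × 26.982 = 53.9640
Si: 2 × 28.085 = 56.1700
O: 8 × 15.999 = 127.9920
Summing the contributions gives the formula mass.

278.20 g/mol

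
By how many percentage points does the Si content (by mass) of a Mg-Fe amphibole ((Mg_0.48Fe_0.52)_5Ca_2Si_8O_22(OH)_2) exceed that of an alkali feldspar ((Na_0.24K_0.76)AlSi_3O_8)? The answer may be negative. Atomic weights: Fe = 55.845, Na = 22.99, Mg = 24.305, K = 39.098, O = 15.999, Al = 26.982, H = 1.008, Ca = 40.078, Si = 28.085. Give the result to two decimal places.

-5.58 percentage points

M((Mg_0.48Fe_0.52)_5Ca_2Si_8O_22(OH)_2) = 894.357 g/mol, so wt% Si = 224.680/894.357 × 100 = 25.12%.
M((Na_0.24K_0.76)AlSi_3O_8) = 274.461 g/mol, so wt% Si = 84.255/274.461 × 100 = 30.70%.
25.12 − 30.70 = -5.58 pp.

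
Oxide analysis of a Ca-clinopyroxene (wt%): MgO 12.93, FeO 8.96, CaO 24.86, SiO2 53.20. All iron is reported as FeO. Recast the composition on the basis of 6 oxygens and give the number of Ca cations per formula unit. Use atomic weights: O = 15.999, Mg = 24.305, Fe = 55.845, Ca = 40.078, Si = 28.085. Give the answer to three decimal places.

1.000 Ca apfu

MgO (M=40.304): mol = 0.32081; Mg = 0.32081, O = 0.32081.
FeO (M=71.844): mol = 0.12471; Fe = 0.12471, O = 0.12471.
CaO (M=56.077): mol = 0.44332; Ca = 0.44332, O = 0.44332.
SiO2 (M=60.083): mol = 0.88544; Si = 0.88544, O = 1.77088.
ΣO = 2.65972; factor = 6/ΣO = 2.25588.
Ca apfu = 0.44332 × 2.25588 = 1.000.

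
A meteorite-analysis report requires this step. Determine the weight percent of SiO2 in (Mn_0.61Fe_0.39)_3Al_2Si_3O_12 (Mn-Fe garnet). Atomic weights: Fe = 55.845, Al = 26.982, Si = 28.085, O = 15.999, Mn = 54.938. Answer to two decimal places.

36.33 wt%

Molar mass of (Mn_0.61Fe_0.39)_3Al_2Si_3O_12 = 1.83·54.938 + 1.17·55.845 + 2·26.982 + 3·28.085 + 12·15.999 = 496.082 g/mol.
Each formula unit contains 3 Si, equivalent to 3/1 = 3.0000 mol SiO2.
M(SiO2) = 1×28.085 + 2×15.999 = 60.083 g/mol.
Mass of SiO2 per formula unit = 3.0000 × 60.083 = 180.249 g.
SiO2 wt% = 180.249 / 496.082 × 100 = 36.33%.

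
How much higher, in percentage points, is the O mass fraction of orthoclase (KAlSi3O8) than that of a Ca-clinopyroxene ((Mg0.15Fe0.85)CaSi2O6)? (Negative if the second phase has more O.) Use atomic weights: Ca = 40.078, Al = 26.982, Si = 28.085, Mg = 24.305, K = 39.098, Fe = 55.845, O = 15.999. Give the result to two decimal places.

6.54 percentage points

M(KAlSi3O8) = 278.327 g/mol, so wt% O = 127.992/278.327 × 100 = 45.99%.
M((Mg0.15Fe0.85)CaSi2O6) = 243.356 g/mol, so wt% O = 95.994/243.356 × 100 = 39.45%.
45.99 − 39.45 = 6.54 pp.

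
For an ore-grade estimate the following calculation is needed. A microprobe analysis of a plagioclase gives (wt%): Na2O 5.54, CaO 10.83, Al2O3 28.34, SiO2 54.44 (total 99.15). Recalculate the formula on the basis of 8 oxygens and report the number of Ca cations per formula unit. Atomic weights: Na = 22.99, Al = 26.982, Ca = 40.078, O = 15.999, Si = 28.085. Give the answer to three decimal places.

0.528 Ca apfu

Na2O (M=61.979): mol = 0.08939; Na = 0.17878, O = 0.08939.
CaO (M=56.077): mol = 0.19313; Ca = 0.19313, O = 0.19313.
Al2O3 (M=101.961): mol = 0.27795; Al = 0.55590, O = 0.83385.
SiO2 (M=60.083): mol = 0.90608; Si = 0.90608, O = 1.81216.
ΣO = 2.92853; factor = 8/ΣO = 2.73175.
Ca apfu = 0.19313 × 2.73175 = 0.528.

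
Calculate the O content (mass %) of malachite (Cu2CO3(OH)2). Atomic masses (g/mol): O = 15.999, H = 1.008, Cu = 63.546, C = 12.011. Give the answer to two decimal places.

Molar mass of Cu2CO3(OH)2: 2*63.546 + 1*12.011 + 5*15.999 + 2*1.008 = 221.114 g/mol.
Mass of O per formula unit: 5 × 15.999 = 79.995 g.
Weight fraction O = 79.995 / 221.114 = 0.3618.

36.18 mass %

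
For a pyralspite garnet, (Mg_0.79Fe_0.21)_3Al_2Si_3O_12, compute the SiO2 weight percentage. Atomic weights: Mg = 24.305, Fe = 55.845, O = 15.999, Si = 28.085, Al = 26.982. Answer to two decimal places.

Molar mass of (Mg_0.79Fe_0.21)_3Al_2Si_3O_12 = 2.37×24.305 + 0.63×55.845 + 2×26.982 + 3×28.085 + 12×15.999 = 422.992 g/mol.
Each formula unit contains 3 Si, equivalent to 3/1 = 3.0000 mol SiO2.
M(SiO2) = 1×28.085 + 2×15.999 = 60.083 g/mol.
Mass of SiO2 per formula unit = 3.0000 × 60.083 = 180.249 g.
SiO2 wt% = 180.249 / 422.992 × 100 = 42.61%.

42.61 wt%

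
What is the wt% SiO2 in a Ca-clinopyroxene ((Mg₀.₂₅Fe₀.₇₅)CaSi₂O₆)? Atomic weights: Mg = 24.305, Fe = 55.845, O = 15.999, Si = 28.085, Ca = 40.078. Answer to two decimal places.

Formula mass = 240.202 g/mol.
2 Si → 2.0000 mol SiO2 per formula unit; M(SiO2) = 60.083, so SiO2 mass = 120.166 g.
120.166/240.202 × 100 = 50.03 wt%.

50.03 wt%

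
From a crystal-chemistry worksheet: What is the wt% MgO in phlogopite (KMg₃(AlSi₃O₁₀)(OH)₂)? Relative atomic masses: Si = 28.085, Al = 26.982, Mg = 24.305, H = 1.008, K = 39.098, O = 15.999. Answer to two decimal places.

28.98 wt%

Molar mass of KMg₃(AlSi₃O₁₀)(OH)₂ = 1·39.098 + 3·24.305 + 1·26.982 + 3·28.085 + 12·15.999 + 2·1.008 = 417.254 g/mol.
Each formula unit contains 3 Mg, equivalent to 3/1 = 3.0000 mol MgO.
M(MgO) = 1×24.305 + 1×15.999 = 40.304 g/mol.
Mass of MgO per formula unit = 3.0000 × 40.304 = 120.912 g.
MgO wt% = 120.912 / 417.254 × 100 = 28.98%.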